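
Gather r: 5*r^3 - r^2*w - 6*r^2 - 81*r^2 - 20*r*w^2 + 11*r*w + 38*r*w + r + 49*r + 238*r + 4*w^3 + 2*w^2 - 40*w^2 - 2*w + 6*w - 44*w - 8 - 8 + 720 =5*r^3 + r^2*(-w - 87) + r*(-20*w^2 + 49*w + 288) + 4*w^3 - 38*w^2 - 40*w + 704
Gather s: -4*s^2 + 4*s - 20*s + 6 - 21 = -4*s^2 - 16*s - 15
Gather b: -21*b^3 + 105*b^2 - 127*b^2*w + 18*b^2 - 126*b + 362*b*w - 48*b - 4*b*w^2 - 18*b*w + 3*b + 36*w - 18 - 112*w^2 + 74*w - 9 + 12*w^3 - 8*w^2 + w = -21*b^3 + b^2*(123 - 127*w) + b*(-4*w^2 + 344*w - 171) + 12*w^3 - 120*w^2 + 111*w - 27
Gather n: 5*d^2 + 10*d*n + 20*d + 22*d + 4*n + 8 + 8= 5*d^2 + 42*d + n*(10*d + 4) + 16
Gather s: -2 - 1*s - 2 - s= -2*s - 4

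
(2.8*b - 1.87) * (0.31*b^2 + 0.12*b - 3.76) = 0.868*b^3 - 0.2437*b^2 - 10.7524*b + 7.0312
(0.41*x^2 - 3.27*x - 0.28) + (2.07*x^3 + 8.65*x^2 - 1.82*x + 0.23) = 2.07*x^3 + 9.06*x^2 - 5.09*x - 0.05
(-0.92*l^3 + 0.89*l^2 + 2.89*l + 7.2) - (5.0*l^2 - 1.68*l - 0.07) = -0.92*l^3 - 4.11*l^2 + 4.57*l + 7.27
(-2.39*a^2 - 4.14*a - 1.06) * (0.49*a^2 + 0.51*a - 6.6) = -1.1711*a^4 - 3.2475*a^3 + 13.1432*a^2 + 26.7834*a + 6.996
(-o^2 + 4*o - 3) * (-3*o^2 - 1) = 3*o^4 - 12*o^3 + 10*o^2 - 4*o + 3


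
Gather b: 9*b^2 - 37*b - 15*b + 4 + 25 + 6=9*b^2 - 52*b + 35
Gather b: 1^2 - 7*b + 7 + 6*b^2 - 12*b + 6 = 6*b^2 - 19*b + 14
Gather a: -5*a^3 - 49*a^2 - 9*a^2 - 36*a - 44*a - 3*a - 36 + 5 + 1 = -5*a^3 - 58*a^2 - 83*a - 30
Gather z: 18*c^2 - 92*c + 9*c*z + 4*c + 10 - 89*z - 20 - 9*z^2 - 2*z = 18*c^2 - 88*c - 9*z^2 + z*(9*c - 91) - 10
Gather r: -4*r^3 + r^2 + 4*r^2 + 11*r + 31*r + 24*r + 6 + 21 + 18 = -4*r^3 + 5*r^2 + 66*r + 45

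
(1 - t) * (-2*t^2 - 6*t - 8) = 2*t^3 + 4*t^2 + 2*t - 8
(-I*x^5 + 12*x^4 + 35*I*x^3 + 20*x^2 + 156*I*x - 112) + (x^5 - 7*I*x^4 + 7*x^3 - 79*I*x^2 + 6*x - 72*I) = x^5 - I*x^5 + 12*x^4 - 7*I*x^4 + 7*x^3 + 35*I*x^3 + 20*x^2 - 79*I*x^2 + 6*x + 156*I*x - 112 - 72*I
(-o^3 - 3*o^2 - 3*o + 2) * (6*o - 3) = -6*o^4 - 15*o^3 - 9*o^2 + 21*o - 6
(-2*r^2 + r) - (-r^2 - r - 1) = -r^2 + 2*r + 1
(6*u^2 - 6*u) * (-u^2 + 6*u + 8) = -6*u^4 + 42*u^3 + 12*u^2 - 48*u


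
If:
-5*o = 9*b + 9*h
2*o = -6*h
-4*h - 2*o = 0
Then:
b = 0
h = 0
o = 0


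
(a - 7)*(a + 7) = a^2 - 49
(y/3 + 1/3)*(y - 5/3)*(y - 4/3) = y^3/3 - 2*y^2/3 - 7*y/27 + 20/27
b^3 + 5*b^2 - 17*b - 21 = (b - 3)*(b + 1)*(b + 7)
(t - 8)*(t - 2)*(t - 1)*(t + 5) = t^4 - 6*t^3 - 29*t^2 + 114*t - 80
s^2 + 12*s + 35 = (s + 5)*(s + 7)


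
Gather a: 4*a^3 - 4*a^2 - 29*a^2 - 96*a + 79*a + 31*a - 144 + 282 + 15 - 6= 4*a^3 - 33*a^2 + 14*a + 147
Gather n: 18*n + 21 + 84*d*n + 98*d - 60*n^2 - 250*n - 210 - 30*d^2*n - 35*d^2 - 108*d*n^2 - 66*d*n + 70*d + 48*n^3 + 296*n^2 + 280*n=-35*d^2 + 168*d + 48*n^3 + n^2*(236 - 108*d) + n*(-30*d^2 + 18*d + 48) - 189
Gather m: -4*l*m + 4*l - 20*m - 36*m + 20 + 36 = 4*l + m*(-4*l - 56) + 56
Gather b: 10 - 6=4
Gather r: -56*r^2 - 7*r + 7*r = -56*r^2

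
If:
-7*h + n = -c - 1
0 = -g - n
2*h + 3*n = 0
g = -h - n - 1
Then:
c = -26/3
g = -2/3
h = -1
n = 2/3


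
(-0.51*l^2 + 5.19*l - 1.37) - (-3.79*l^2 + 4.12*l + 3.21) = 3.28*l^2 + 1.07*l - 4.58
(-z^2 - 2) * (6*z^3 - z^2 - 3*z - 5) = -6*z^5 + z^4 - 9*z^3 + 7*z^2 + 6*z + 10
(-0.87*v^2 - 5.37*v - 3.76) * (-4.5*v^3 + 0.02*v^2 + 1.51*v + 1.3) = 3.915*v^5 + 24.1476*v^4 + 15.4989*v^3 - 9.3149*v^2 - 12.6586*v - 4.888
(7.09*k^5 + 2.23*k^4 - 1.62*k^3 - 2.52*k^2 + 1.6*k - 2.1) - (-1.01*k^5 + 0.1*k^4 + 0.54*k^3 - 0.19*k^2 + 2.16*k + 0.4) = 8.1*k^5 + 2.13*k^4 - 2.16*k^3 - 2.33*k^2 - 0.56*k - 2.5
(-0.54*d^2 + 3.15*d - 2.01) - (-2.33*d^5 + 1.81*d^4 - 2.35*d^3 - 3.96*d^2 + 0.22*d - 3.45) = 2.33*d^5 - 1.81*d^4 + 2.35*d^3 + 3.42*d^2 + 2.93*d + 1.44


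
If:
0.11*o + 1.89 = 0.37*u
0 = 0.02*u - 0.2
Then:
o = 16.45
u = 10.00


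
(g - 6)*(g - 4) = g^2 - 10*g + 24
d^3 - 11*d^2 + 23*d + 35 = (d - 7)*(d - 5)*(d + 1)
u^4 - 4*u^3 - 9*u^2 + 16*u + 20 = (u - 5)*(u - 2)*(u + 1)*(u + 2)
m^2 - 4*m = m*(m - 4)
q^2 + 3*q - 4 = (q - 1)*(q + 4)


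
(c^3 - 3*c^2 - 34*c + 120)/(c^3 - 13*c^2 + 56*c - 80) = (c + 6)/(c - 4)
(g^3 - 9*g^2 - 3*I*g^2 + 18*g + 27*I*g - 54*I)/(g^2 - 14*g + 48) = (g^2 - 3*g*(1 + I) + 9*I)/(g - 8)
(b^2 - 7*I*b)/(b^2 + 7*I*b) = (b - 7*I)/(b + 7*I)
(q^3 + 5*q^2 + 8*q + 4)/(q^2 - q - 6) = (q^2 + 3*q + 2)/(q - 3)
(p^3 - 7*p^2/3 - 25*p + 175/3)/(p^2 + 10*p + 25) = (3*p^2 - 22*p + 35)/(3*(p + 5))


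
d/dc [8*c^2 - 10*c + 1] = 16*c - 10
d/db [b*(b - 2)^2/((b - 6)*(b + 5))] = (b^4 - 2*b^3 - 90*b^2 + 240*b - 120)/(b^4 - 2*b^3 - 59*b^2 + 60*b + 900)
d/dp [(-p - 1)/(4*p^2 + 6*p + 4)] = (2*p^2 + 4*p + 1)/(2*(4*p^4 + 12*p^3 + 17*p^2 + 12*p + 4))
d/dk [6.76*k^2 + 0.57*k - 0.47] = 13.52*k + 0.57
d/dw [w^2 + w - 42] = 2*w + 1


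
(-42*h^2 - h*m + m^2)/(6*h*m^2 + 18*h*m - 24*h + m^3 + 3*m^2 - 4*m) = (-7*h + m)/(m^2 + 3*m - 4)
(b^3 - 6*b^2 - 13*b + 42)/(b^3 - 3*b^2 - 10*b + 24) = (b - 7)/(b - 4)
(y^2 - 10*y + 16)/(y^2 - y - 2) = (y - 8)/(y + 1)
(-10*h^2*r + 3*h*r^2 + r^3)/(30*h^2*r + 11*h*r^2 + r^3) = (-2*h + r)/(6*h + r)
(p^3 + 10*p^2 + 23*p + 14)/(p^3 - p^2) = (p^3 + 10*p^2 + 23*p + 14)/(p^2*(p - 1))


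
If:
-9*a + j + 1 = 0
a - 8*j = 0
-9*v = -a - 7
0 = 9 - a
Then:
No Solution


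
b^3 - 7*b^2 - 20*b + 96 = (b - 8)*(b - 3)*(b + 4)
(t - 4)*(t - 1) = t^2 - 5*t + 4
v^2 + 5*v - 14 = (v - 2)*(v + 7)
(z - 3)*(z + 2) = z^2 - z - 6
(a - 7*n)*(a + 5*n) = a^2 - 2*a*n - 35*n^2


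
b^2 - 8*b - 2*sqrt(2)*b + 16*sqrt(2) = (b - 8)*(b - 2*sqrt(2))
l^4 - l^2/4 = l^2*(l - 1/2)*(l + 1/2)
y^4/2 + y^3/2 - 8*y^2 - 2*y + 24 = (y/2 + 1)*(y - 3)*(y - 2)*(y + 4)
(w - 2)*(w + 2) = w^2 - 4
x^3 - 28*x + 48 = (x - 4)*(x - 2)*(x + 6)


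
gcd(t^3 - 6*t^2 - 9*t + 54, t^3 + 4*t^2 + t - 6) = t + 3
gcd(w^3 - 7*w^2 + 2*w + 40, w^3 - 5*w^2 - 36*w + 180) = w - 5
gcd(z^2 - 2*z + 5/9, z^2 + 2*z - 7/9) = z - 1/3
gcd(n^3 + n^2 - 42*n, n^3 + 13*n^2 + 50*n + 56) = n + 7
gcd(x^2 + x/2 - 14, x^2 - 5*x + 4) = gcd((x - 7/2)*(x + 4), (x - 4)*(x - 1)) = 1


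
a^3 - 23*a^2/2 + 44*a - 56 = (a - 4)^2*(a - 7/2)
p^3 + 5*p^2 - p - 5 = (p - 1)*(p + 1)*(p + 5)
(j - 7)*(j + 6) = j^2 - j - 42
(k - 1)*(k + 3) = k^2 + 2*k - 3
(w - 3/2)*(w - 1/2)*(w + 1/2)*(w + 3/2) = w^4 - 5*w^2/2 + 9/16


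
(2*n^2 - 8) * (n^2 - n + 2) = 2*n^4 - 2*n^3 - 4*n^2 + 8*n - 16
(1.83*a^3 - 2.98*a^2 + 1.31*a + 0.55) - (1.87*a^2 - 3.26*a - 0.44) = 1.83*a^3 - 4.85*a^2 + 4.57*a + 0.99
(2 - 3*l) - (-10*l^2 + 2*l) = 10*l^2 - 5*l + 2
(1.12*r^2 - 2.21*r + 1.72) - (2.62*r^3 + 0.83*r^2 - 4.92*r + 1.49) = -2.62*r^3 + 0.29*r^2 + 2.71*r + 0.23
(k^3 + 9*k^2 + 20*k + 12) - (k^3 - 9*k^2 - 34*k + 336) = 18*k^2 + 54*k - 324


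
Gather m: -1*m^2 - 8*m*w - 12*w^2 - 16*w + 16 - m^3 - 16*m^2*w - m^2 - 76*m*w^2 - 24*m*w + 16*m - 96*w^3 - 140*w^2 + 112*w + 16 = -m^3 + m^2*(-16*w - 2) + m*(-76*w^2 - 32*w + 16) - 96*w^3 - 152*w^2 + 96*w + 32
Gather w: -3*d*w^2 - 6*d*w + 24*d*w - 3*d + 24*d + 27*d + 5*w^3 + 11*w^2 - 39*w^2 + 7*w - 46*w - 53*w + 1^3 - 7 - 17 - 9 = 48*d + 5*w^3 + w^2*(-3*d - 28) + w*(18*d - 92) - 32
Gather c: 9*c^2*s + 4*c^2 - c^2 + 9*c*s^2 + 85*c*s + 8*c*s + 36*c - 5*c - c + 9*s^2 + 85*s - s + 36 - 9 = c^2*(9*s + 3) + c*(9*s^2 + 93*s + 30) + 9*s^2 + 84*s + 27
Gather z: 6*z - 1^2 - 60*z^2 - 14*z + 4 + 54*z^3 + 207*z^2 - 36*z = 54*z^3 + 147*z^2 - 44*z + 3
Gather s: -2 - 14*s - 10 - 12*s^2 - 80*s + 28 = -12*s^2 - 94*s + 16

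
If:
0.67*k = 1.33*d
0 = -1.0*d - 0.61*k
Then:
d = 0.00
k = 0.00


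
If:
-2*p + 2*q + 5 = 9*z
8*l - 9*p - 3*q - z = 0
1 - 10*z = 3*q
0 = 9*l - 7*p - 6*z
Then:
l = 1696/1949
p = 1770/1949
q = -947/1949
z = 479/1949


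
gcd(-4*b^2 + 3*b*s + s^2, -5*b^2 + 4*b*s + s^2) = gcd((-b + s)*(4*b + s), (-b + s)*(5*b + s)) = -b + s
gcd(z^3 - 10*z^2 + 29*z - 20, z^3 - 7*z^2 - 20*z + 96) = 1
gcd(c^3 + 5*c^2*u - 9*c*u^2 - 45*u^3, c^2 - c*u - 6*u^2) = -c + 3*u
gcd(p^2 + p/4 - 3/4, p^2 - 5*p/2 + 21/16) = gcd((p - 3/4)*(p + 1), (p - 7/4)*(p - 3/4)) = p - 3/4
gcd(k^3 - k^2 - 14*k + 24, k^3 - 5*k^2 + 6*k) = k^2 - 5*k + 6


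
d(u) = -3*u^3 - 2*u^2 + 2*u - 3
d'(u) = -9*u^2 - 4*u + 2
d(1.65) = -18.62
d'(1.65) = -29.10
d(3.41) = -138.39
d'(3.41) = -116.29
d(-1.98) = 8.49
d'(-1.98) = -25.36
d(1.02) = -6.22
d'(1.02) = -11.44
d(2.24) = -42.27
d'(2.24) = -52.12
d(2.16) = -38.24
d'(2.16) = -48.63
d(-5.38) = 395.51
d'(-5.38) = -236.98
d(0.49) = -2.85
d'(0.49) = -2.12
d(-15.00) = 9642.00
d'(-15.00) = -1963.00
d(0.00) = -3.00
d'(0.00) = 2.00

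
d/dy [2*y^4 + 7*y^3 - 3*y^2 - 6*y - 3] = 8*y^3 + 21*y^2 - 6*y - 6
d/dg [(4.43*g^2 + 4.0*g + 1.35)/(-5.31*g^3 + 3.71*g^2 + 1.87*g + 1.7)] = (23.5233*g^4 + 42.48*g^3 + 14.9496*g^2 + 5.045*g + 4.2755)/(28.1961*g^6 - 39.4002*g^5 - 6.0953*g^4 - 4.1786*g^3 + 16.1109*g^2 + 6.358*g + 2.89)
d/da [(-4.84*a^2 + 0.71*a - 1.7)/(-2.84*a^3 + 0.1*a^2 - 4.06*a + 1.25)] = (-13.7456*a^4 + 4.0328*a^3 + 5.09539999999999*a^2 - 11.76*a - 6.0145)/(8.0656*a^6 - 0.568*a^5 + 23.0708*a^4 - 7.912*a^3 + 16.7336*a^2 - 10.15*a + 1.5625)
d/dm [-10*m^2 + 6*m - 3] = 6 - 20*m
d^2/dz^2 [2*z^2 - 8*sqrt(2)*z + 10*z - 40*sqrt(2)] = 4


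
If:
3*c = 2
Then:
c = 2/3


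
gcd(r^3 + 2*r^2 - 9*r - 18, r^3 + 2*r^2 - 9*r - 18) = r^3 + 2*r^2 - 9*r - 18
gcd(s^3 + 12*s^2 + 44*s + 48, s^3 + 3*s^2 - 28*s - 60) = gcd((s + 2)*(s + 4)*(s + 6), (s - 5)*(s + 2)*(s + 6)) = s^2 + 8*s + 12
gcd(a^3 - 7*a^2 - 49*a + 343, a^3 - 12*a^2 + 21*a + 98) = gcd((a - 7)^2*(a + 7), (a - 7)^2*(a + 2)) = a^2 - 14*a + 49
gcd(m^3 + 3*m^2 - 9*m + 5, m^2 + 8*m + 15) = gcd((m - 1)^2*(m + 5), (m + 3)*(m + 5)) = m + 5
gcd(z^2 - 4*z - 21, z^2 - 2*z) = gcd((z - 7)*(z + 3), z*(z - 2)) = 1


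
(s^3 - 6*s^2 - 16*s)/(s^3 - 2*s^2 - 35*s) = (-s^2 + 6*s + 16)/(-s^2 + 2*s + 35)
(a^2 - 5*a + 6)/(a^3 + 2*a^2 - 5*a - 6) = (a - 3)/(a^2 + 4*a + 3)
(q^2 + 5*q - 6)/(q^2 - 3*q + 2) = (q + 6)/(q - 2)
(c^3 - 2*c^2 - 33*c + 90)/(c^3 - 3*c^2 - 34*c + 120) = (c - 3)/(c - 4)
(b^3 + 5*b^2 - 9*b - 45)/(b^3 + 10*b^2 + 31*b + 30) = (b - 3)/(b + 2)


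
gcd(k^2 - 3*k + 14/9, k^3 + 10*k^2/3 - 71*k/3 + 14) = k - 2/3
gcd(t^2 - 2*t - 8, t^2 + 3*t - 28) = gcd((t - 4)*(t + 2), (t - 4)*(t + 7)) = t - 4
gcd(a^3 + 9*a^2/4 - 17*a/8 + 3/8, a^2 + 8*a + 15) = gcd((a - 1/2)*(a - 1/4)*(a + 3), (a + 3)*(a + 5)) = a + 3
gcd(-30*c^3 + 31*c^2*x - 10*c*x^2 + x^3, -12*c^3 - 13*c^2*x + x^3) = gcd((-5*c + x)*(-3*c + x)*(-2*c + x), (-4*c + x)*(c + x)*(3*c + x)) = 1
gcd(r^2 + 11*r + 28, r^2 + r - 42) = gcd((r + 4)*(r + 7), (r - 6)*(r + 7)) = r + 7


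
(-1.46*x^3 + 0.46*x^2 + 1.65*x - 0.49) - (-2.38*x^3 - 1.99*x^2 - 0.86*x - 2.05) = 0.92*x^3 + 2.45*x^2 + 2.51*x + 1.56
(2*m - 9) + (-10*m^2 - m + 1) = -10*m^2 + m - 8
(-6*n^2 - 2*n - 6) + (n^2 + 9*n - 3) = -5*n^2 + 7*n - 9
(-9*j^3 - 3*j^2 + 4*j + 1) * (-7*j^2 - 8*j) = 63*j^5 + 93*j^4 - 4*j^3 - 39*j^2 - 8*j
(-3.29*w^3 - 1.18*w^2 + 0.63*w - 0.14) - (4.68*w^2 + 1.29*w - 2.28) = -3.29*w^3 - 5.86*w^2 - 0.66*w + 2.14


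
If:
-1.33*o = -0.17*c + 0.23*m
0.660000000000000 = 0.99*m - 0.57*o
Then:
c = 8.60249554367201*o + 0.901960784313726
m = 0.575757575757576*o + 0.666666666666667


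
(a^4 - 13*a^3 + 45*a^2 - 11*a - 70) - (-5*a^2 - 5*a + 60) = a^4 - 13*a^3 + 50*a^2 - 6*a - 130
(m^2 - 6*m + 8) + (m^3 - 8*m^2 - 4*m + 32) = m^3 - 7*m^2 - 10*m + 40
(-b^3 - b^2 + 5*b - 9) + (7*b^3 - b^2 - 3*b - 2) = 6*b^3 - 2*b^2 + 2*b - 11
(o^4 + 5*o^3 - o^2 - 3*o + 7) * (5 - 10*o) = -10*o^5 - 45*o^4 + 35*o^3 + 25*o^2 - 85*o + 35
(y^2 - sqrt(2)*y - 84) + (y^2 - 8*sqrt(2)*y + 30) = 2*y^2 - 9*sqrt(2)*y - 54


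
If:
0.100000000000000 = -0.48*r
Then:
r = -0.21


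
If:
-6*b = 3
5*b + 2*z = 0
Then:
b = -1/2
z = 5/4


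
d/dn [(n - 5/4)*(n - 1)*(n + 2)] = 3*n^2 - n/2 - 13/4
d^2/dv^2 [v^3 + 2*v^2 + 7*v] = 6*v + 4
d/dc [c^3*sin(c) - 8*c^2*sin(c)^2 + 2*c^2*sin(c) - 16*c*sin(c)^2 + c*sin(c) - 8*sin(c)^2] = c^3*cos(c) + 3*c^2*sin(c) - 8*c^2*sin(2*c) + 2*c^2*cos(c) + 4*c*sin(c) - 8*c*sin(2*c) + c*cos(c) + 8*sqrt(2)*c*cos(2*c + pi/4) - 8*c + sin(c) + 8*sqrt(2)*cos(2*c + pi/4) - 8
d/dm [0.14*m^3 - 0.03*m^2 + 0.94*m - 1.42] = 0.42*m^2 - 0.06*m + 0.94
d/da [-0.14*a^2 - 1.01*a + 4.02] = -0.28*a - 1.01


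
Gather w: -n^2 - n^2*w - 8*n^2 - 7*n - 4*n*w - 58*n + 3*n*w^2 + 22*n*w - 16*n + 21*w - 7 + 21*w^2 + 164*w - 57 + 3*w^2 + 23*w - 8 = -9*n^2 - 81*n + w^2*(3*n + 24) + w*(-n^2 + 18*n + 208) - 72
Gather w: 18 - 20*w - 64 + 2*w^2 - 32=2*w^2 - 20*w - 78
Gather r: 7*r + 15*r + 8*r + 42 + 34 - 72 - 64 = 30*r - 60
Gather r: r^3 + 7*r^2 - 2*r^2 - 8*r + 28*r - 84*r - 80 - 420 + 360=r^3 + 5*r^2 - 64*r - 140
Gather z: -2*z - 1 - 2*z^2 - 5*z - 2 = -2*z^2 - 7*z - 3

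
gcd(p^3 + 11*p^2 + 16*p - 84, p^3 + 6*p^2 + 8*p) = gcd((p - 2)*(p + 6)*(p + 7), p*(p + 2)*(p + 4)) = 1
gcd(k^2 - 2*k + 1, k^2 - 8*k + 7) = k - 1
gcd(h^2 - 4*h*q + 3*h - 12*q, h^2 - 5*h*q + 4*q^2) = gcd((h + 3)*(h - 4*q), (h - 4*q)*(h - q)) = -h + 4*q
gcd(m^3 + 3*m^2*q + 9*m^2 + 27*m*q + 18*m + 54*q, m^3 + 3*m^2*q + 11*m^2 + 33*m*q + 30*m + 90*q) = m^2 + 3*m*q + 6*m + 18*q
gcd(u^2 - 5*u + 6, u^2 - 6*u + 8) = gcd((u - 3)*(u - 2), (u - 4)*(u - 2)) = u - 2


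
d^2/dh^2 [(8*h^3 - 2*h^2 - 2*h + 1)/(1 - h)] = 2*(-8*h^3 + 24*h^2 - 24*h + 3)/(h^3 - 3*h^2 + 3*h - 1)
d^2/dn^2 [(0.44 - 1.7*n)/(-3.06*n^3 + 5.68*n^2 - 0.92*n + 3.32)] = (95.50872*n^5 - 226.723968*n^4 + 222.481312*n^3 + 114.642816*n^2 - 205.372224*n + 26.234816)/(28.652616*n^9 - 159.555744*n^8 + 322.012368*n^7 - 372.453904*n^6 + 443.039712*n^5 - 391.834944*n^4 + 206.058272*n^3 - 196.25184*n^2 + 30.421824*n - 36.594368)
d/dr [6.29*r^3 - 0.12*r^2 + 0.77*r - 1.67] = 18.87*r^2 - 0.24*r + 0.77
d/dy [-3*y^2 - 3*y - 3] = -6*y - 3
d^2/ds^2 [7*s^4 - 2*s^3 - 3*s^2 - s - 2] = 84*s^2 - 12*s - 6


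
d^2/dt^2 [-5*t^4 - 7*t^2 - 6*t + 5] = -60*t^2 - 14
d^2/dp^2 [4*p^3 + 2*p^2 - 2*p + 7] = 24*p + 4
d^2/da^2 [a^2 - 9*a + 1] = 2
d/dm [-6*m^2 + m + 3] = 1 - 12*m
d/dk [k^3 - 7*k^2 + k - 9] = 3*k^2 - 14*k + 1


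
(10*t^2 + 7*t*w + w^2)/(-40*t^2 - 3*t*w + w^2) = (-2*t - w)/(8*t - w)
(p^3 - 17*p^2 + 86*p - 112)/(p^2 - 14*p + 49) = (p^2 - 10*p + 16)/(p - 7)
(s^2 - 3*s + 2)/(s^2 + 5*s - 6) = (s - 2)/(s + 6)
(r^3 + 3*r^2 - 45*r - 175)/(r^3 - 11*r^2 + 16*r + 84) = (r^2 + 10*r + 25)/(r^2 - 4*r - 12)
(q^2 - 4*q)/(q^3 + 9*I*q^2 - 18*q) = (q - 4)/(q^2 + 9*I*q - 18)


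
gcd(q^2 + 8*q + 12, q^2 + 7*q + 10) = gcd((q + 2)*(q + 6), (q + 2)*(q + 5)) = q + 2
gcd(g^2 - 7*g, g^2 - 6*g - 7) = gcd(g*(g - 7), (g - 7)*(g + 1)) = g - 7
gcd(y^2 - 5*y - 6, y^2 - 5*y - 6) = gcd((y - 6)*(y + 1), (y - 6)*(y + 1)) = y^2 - 5*y - 6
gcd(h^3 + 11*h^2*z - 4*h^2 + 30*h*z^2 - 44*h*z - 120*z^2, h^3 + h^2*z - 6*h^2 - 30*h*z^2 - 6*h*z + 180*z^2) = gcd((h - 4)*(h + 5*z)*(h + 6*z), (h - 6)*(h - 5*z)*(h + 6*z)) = h + 6*z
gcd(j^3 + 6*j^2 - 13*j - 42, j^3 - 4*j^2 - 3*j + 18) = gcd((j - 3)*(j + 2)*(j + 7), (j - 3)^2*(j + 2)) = j^2 - j - 6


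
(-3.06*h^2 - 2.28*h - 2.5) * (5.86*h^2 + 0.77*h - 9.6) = -17.9316*h^4 - 15.717*h^3 + 12.9704*h^2 + 19.963*h + 24.0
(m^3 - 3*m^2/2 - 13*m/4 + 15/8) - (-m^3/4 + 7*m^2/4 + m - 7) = 5*m^3/4 - 13*m^2/4 - 17*m/4 + 71/8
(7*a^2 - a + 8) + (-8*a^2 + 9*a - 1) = -a^2 + 8*a + 7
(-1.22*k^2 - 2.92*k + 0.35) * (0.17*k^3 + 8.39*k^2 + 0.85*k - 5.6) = -0.2074*k^5 - 10.7322*k^4 - 25.4763*k^3 + 7.2865*k^2 + 16.6495*k - 1.96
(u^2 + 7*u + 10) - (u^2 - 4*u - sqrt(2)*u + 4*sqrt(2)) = sqrt(2)*u + 11*u - 4*sqrt(2) + 10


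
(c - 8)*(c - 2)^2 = c^3 - 12*c^2 + 36*c - 32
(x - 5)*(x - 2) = x^2 - 7*x + 10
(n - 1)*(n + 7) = n^2 + 6*n - 7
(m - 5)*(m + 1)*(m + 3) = m^3 - m^2 - 17*m - 15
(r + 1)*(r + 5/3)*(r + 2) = r^3 + 14*r^2/3 + 7*r + 10/3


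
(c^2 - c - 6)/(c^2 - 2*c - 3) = (c + 2)/(c + 1)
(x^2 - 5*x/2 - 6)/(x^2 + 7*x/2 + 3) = (x - 4)/(x + 2)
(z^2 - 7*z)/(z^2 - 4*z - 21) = z/(z + 3)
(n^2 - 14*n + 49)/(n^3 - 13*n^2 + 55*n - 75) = (n^2 - 14*n + 49)/(n^3 - 13*n^2 + 55*n - 75)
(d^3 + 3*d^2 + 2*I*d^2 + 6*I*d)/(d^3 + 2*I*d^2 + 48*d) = (d^2 + d*(3 + 2*I) + 6*I)/(d^2 + 2*I*d + 48)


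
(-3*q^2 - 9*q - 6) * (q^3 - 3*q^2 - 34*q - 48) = -3*q^5 + 123*q^3 + 468*q^2 + 636*q + 288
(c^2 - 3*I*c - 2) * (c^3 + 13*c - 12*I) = c^5 - 3*I*c^4 + 11*c^3 - 51*I*c^2 - 62*c + 24*I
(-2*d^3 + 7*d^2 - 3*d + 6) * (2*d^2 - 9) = -4*d^5 + 14*d^4 + 12*d^3 - 51*d^2 + 27*d - 54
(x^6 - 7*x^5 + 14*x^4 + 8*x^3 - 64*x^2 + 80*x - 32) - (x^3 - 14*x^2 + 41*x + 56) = x^6 - 7*x^5 + 14*x^4 + 7*x^3 - 50*x^2 + 39*x - 88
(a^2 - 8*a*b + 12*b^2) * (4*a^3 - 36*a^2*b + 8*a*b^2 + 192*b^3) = 4*a^5 - 68*a^4*b + 344*a^3*b^2 - 304*a^2*b^3 - 1440*a*b^4 + 2304*b^5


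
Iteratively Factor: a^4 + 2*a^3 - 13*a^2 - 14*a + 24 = (a - 1)*(a^3 + 3*a^2 - 10*a - 24) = (a - 1)*(a + 4)*(a^2 - a - 6) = (a - 1)*(a + 2)*(a + 4)*(a - 3)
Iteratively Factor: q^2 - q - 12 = (q + 3)*(q - 4)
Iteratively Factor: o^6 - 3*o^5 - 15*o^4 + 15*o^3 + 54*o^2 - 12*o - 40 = (o - 2)*(o^5 - o^4 - 17*o^3 - 19*o^2 + 16*o + 20) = (o - 2)*(o + 2)*(o^4 - 3*o^3 - 11*o^2 + 3*o + 10) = (o - 2)*(o - 1)*(o + 2)*(o^3 - 2*o^2 - 13*o - 10) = (o - 2)*(o - 1)*(o + 1)*(o + 2)*(o^2 - 3*o - 10) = (o - 5)*(o - 2)*(o - 1)*(o + 1)*(o + 2)*(o + 2)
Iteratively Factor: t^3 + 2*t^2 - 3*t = (t + 3)*(t^2 - t) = (t - 1)*(t + 3)*(t)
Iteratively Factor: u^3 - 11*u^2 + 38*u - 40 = (u - 5)*(u^2 - 6*u + 8) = (u - 5)*(u - 4)*(u - 2)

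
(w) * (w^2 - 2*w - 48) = w^3 - 2*w^2 - 48*w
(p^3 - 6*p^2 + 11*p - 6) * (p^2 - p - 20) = p^5 - 7*p^4 - 3*p^3 + 103*p^2 - 214*p + 120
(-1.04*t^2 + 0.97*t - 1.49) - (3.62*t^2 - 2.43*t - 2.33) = -4.66*t^2 + 3.4*t + 0.84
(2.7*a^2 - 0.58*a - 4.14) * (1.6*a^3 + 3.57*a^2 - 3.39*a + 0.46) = 4.32*a^5 + 8.711*a^4 - 17.8476*a^3 - 11.5716*a^2 + 13.7678*a - 1.9044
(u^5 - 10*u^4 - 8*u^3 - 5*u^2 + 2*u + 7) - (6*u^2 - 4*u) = u^5 - 10*u^4 - 8*u^3 - 11*u^2 + 6*u + 7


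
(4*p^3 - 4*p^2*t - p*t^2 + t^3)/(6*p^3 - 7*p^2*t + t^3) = (2*p + t)/(3*p + t)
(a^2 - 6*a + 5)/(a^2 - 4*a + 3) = (a - 5)/(a - 3)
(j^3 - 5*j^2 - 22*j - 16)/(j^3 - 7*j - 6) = (j - 8)/(j - 3)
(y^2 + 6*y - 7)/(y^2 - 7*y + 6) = (y + 7)/(y - 6)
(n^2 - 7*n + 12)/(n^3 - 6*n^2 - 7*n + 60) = (n - 3)/(n^2 - 2*n - 15)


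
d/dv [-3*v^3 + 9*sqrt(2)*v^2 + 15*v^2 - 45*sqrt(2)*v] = -9*v^2 + 18*sqrt(2)*v + 30*v - 45*sqrt(2)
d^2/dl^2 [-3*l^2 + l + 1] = -6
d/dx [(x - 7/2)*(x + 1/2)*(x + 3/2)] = 3*x^2 - 3*x - 25/4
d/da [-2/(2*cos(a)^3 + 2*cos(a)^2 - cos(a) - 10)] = 8*(-6*cos(a)^2 - 4*cos(a) + 1)*sin(a)/(-4*sin(a)^2 + cos(a) + cos(3*a) - 16)^2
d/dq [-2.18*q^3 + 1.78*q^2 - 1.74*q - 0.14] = -6.54*q^2 + 3.56*q - 1.74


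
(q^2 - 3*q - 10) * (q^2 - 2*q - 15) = q^4 - 5*q^3 - 19*q^2 + 65*q + 150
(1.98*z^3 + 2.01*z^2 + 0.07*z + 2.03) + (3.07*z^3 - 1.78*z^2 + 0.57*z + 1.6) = 5.05*z^3 + 0.23*z^2 + 0.64*z + 3.63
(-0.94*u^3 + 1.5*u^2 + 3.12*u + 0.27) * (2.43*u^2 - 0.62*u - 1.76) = -2.2842*u^5 + 4.2278*u^4 + 8.306*u^3 - 3.9183*u^2 - 5.6586*u - 0.4752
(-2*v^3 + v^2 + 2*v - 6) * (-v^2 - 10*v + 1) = 2*v^5 + 19*v^4 - 14*v^3 - 13*v^2 + 62*v - 6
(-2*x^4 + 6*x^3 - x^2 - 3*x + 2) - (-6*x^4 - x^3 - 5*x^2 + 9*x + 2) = 4*x^4 + 7*x^3 + 4*x^2 - 12*x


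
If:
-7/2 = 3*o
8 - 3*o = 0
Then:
No Solution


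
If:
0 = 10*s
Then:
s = 0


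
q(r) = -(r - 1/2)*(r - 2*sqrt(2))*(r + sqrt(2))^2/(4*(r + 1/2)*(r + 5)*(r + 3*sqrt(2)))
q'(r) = (r - 1/2)*(r - 2*sqrt(2))*(r + sqrt(2))^2/(4*(r + 1/2)*(r + 5)*(r + 3*sqrt(2))^2) - (r - 1/2)*(r - 2*sqrt(2))*(2*r + 2*sqrt(2))/(4*(r + 1/2)*(r + 5)*(r + 3*sqrt(2))) - (r - 1/2)*(r + sqrt(2))^2/(4*(r + 1/2)*(r + 5)*(r + 3*sqrt(2))) + (r - 1/2)*(r - 2*sqrt(2))*(r + sqrt(2))^2/(4*(r + 1/2)*(r + 5)^2*(r + 3*sqrt(2))) + (r - 1/2)*(r - 2*sqrt(2))*(r + sqrt(2))^2/(4*(r + 1/2)^2*(r + 5)*(r + 3*sqrt(2))) - (r - 2*sqrt(2))*(r + sqrt(2))^2/(4*(r + 1/2)*(r + 5)*(r + 3*sqrt(2)))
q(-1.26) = 0.01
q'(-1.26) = 0.06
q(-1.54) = 0.00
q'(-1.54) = -0.06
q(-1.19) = 0.01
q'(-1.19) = 0.10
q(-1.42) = 0.00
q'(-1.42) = 0.00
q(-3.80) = 23.14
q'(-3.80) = -92.81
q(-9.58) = 9.39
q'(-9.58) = 0.86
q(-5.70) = 45.77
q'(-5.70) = 71.49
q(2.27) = 0.03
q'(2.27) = -0.03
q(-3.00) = 2.06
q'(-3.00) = -5.41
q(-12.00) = 8.32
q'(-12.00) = 0.19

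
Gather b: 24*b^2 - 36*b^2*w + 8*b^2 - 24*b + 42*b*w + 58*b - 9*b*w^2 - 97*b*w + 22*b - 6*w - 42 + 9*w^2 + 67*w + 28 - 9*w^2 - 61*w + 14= b^2*(32 - 36*w) + b*(-9*w^2 - 55*w + 56)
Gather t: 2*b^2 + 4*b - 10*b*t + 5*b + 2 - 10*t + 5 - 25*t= 2*b^2 + 9*b + t*(-10*b - 35) + 7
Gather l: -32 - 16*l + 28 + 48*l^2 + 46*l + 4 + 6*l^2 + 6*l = 54*l^2 + 36*l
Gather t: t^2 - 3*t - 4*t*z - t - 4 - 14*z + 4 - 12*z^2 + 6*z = t^2 + t*(-4*z - 4) - 12*z^2 - 8*z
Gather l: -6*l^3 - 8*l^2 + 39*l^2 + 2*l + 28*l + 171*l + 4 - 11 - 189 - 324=-6*l^3 + 31*l^2 + 201*l - 520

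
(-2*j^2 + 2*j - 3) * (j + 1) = -2*j^3 - j - 3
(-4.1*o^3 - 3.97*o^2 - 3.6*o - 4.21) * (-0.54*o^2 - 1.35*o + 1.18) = 2.214*o^5 + 7.6788*o^4 + 2.4655*o^3 + 2.4488*o^2 + 1.4355*o - 4.9678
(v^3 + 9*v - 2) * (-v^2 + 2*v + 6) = -v^5 + 2*v^4 - 3*v^3 + 20*v^2 + 50*v - 12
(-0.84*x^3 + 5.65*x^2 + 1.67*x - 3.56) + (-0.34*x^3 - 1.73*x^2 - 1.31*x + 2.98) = -1.18*x^3 + 3.92*x^2 + 0.36*x - 0.58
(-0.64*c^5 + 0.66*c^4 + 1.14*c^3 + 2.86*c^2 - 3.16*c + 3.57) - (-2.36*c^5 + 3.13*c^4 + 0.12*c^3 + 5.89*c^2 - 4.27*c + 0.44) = 1.72*c^5 - 2.47*c^4 + 1.02*c^3 - 3.03*c^2 + 1.11*c + 3.13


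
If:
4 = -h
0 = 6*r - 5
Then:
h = -4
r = 5/6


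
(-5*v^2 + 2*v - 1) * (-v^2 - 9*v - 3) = 5*v^4 + 43*v^3 - 2*v^2 + 3*v + 3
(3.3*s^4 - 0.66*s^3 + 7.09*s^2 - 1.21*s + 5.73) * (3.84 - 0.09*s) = -0.297*s^5 + 12.7314*s^4 - 3.1725*s^3 + 27.3345*s^2 - 5.1621*s + 22.0032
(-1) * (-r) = r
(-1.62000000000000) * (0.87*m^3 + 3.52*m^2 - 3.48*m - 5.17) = -1.4094*m^3 - 5.7024*m^2 + 5.6376*m + 8.3754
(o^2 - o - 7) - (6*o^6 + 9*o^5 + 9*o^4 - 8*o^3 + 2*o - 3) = -6*o^6 - 9*o^5 - 9*o^4 + 8*o^3 + o^2 - 3*o - 4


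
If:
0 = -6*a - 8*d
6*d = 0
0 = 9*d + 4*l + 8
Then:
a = 0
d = 0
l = -2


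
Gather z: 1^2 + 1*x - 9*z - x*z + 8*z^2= x + 8*z^2 + z*(-x - 9) + 1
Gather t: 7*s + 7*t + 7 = 7*s + 7*t + 7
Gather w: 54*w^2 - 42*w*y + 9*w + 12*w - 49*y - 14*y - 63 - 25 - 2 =54*w^2 + w*(21 - 42*y) - 63*y - 90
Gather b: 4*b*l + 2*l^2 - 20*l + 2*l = 4*b*l + 2*l^2 - 18*l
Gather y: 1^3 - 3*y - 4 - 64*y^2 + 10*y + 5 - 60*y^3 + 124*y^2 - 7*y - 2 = -60*y^3 + 60*y^2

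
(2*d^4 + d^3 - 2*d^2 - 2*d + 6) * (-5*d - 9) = -10*d^5 - 23*d^4 + d^3 + 28*d^2 - 12*d - 54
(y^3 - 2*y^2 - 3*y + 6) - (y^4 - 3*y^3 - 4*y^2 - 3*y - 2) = -y^4 + 4*y^3 + 2*y^2 + 8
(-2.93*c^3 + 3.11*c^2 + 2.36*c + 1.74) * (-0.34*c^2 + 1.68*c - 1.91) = 0.9962*c^5 - 5.9798*c^4 + 10.0187*c^3 - 2.5669*c^2 - 1.5844*c - 3.3234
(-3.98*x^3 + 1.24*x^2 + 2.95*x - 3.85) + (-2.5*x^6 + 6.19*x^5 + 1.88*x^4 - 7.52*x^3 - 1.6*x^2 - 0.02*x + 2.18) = -2.5*x^6 + 6.19*x^5 + 1.88*x^4 - 11.5*x^3 - 0.36*x^2 + 2.93*x - 1.67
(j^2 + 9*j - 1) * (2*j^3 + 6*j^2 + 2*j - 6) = 2*j^5 + 24*j^4 + 54*j^3 + 6*j^2 - 56*j + 6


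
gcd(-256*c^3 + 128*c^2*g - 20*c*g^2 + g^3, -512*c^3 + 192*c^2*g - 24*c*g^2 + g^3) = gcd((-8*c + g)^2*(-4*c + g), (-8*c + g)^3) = 64*c^2 - 16*c*g + g^2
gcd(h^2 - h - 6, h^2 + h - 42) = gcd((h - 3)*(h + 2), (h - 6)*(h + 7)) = 1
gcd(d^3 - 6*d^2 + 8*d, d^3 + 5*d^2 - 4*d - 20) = d - 2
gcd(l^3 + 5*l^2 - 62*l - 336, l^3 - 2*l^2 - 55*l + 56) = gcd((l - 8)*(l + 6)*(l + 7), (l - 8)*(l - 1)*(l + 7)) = l^2 - l - 56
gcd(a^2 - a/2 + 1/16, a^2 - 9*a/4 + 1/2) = a - 1/4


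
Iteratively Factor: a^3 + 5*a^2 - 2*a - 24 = (a + 4)*(a^2 + a - 6) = (a + 3)*(a + 4)*(a - 2)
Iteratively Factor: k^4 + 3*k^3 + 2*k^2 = (k + 1)*(k^3 + 2*k^2) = k*(k + 1)*(k^2 + 2*k) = k*(k + 1)*(k + 2)*(k)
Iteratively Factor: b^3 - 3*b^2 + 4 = (b - 2)*(b^2 - b - 2) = (b - 2)^2*(b + 1)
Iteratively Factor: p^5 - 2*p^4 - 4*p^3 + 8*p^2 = (p - 2)*(p^4 - 4*p^2) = p*(p - 2)*(p^3 - 4*p) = p*(p - 2)^2*(p^2 + 2*p) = p^2*(p - 2)^2*(p + 2)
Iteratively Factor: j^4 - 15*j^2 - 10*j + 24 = (j + 3)*(j^3 - 3*j^2 - 6*j + 8) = (j - 4)*(j + 3)*(j^2 + j - 2) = (j - 4)*(j + 2)*(j + 3)*(j - 1)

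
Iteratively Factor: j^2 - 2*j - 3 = (j + 1)*(j - 3)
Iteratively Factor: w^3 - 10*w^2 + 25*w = (w)*(w^2 - 10*w + 25) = w*(w - 5)*(w - 5)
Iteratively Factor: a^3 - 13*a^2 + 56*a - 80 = (a - 4)*(a^2 - 9*a + 20) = (a - 4)^2*(a - 5)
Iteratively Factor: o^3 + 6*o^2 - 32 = (o - 2)*(o^2 + 8*o + 16) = (o - 2)*(o + 4)*(o + 4)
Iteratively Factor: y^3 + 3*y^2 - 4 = (y - 1)*(y^2 + 4*y + 4) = (y - 1)*(y + 2)*(y + 2)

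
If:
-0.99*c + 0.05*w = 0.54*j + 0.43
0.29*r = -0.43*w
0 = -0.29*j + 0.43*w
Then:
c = -0.758272378962034*w - 0.434343434343434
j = 1.48275862068966*w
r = -1.48275862068966*w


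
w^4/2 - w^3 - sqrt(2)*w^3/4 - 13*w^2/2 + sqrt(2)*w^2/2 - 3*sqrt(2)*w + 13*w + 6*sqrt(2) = (w/2 + sqrt(2))*(w - 2)*(w - 3*sqrt(2))*(w + sqrt(2)/2)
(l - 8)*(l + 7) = l^2 - l - 56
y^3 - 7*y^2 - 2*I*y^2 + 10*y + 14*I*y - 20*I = (y - 5)*(y - 2)*(y - 2*I)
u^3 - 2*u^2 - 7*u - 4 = (u - 4)*(u + 1)^2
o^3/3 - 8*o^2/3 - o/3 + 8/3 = (o/3 + 1/3)*(o - 8)*(o - 1)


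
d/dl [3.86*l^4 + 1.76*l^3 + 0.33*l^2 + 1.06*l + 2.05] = 15.44*l^3 + 5.28*l^2 + 0.66*l + 1.06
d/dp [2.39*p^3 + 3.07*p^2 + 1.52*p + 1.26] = 7.17*p^2 + 6.14*p + 1.52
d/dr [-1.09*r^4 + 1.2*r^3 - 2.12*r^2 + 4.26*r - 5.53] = -4.36*r^3 + 3.6*r^2 - 4.24*r + 4.26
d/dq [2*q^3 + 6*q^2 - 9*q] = 6*q^2 + 12*q - 9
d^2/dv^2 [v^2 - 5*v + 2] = 2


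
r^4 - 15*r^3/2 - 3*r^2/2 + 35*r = r*(r - 7)*(r - 5/2)*(r + 2)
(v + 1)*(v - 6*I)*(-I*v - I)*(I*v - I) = v^4 + v^3 - 6*I*v^3 - v^2 - 6*I*v^2 - v + 6*I*v + 6*I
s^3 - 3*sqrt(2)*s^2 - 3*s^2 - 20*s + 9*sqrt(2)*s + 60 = (s - 3)*(s - 5*sqrt(2))*(s + 2*sqrt(2))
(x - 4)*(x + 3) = x^2 - x - 12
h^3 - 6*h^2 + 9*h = h*(h - 3)^2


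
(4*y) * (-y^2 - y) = -4*y^3 - 4*y^2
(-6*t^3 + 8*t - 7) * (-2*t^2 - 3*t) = 12*t^5 + 18*t^4 - 16*t^3 - 10*t^2 + 21*t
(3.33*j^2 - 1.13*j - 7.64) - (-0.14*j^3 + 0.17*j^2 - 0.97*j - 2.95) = 0.14*j^3 + 3.16*j^2 - 0.16*j - 4.69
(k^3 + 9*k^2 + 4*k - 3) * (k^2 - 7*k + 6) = k^5 + 2*k^4 - 53*k^3 + 23*k^2 + 45*k - 18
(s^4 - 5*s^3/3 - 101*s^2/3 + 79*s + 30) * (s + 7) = s^5 + 16*s^4/3 - 136*s^3/3 - 470*s^2/3 + 583*s + 210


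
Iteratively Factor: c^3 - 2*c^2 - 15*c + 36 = (c - 3)*(c^2 + c - 12) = (c - 3)^2*(c + 4)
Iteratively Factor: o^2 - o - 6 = (o + 2)*(o - 3)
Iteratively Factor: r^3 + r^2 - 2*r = (r)*(r^2 + r - 2) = r*(r - 1)*(r + 2)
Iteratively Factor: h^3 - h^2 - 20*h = (h)*(h^2 - h - 20) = h*(h - 5)*(h + 4)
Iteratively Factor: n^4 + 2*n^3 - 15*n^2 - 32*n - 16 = (n - 4)*(n^3 + 6*n^2 + 9*n + 4) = (n - 4)*(n + 1)*(n^2 + 5*n + 4) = (n - 4)*(n + 1)*(n + 4)*(n + 1)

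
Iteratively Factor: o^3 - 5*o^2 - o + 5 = (o + 1)*(o^2 - 6*o + 5) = (o - 1)*(o + 1)*(o - 5)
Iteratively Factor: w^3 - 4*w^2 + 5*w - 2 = (w - 2)*(w^2 - 2*w + 1) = (w - 2)*(w - 1)*(w - 1)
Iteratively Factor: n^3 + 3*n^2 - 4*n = (n + 4)*(n^2 - n) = (n - 1)*(n + 4)*(n)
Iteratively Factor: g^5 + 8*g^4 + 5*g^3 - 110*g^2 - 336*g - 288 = (g + 2)*(g^4 + 6*g^3 - 7*g^2 - 96*g - 144) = (g + 2)*(g + 3)*(g^3 + 3*g^2 - 16*g - 48) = (g - 4)*(g + 2)*(g + 3)*(g^2 + 7*g + 12) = (g - 4)*(g + 2)*(g + 3)^2*(g + 4)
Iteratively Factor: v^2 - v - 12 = (v + 3)*(v - 4)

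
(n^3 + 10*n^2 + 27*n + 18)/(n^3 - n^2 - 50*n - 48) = (n + 3)/(n - 8)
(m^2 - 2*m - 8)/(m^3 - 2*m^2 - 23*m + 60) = (m + 2)/(m^2 + 2*m - 15)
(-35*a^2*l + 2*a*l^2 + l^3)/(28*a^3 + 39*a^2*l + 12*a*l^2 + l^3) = l*(-5*a + l)/(4*a^2 + 5*a*l + l^2)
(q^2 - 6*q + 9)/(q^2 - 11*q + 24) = (q - 3)/(q - 8)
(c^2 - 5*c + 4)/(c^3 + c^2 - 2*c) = (c - 4)/(c*(c + 2))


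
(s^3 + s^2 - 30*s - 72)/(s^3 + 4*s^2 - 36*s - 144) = (s + 3)/(s + 6)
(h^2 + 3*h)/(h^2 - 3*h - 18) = h/(h - 6)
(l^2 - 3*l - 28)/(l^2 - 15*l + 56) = (l + 4)/(l - 8)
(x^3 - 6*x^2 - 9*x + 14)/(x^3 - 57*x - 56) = (-x^3 + 6*x^2 + 9*x - 14)/(-x^3 + 57*x + 56)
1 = 1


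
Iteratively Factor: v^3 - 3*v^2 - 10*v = (v - 5)*(v^2 + 2*v) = v*(v - 5)*(v + 2)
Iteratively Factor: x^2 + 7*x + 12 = (x + 4)*(x + 3)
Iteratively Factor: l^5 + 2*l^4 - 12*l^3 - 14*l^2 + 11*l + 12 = (l - 1)*(l^4 + 3*l^3 - 9*l^2 - 23*l - 12) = (l - 1)*(l + 4)*(l^3 - l^2 - 5*l - 3) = (l - 3)*(l - 1)*(l + 4)*(l^2 + 2*l + 1) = (l - 3)*(l - 1)*(l + 1)*(l + 4)*(l + 1)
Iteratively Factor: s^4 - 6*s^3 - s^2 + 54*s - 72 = (s + 3)*(s^3 - 9*s^2 + 26*s - 24) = (s - 4)*(s + 3)*(s^2 - 5*s + 6) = (s - 4)*(s - 2)*(s + 3)*(s - 3)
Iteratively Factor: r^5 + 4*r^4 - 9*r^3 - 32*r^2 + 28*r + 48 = (r - 2)*(r^4 + 6*r^3 + 3*r^2 - 26*r - 24) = (r - 2)*(r + 4)*(r^3 + 2*r^2 - 5*r - 6) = (r - 2)*(r + 1)*(r + 4)*(r^2 + r - 6) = (r - 2)^2*(r + 1)*(r + 4)*(r + 3)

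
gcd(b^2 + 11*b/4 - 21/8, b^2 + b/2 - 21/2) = b + 7/2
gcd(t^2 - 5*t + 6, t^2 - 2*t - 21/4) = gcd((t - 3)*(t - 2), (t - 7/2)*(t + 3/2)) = 1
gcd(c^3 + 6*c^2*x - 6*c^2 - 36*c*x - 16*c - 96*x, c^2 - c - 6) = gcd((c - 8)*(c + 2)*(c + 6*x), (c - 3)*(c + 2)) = c + 2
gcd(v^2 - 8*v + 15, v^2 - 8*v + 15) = v^2 - 8*v + 15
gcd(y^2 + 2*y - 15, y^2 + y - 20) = y + 5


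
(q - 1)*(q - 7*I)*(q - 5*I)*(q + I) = q^4 - q^3 - 11*I*q^3 - 23*q^2 + 11*I*q^2 + 23*q - 35*I*q + 35*I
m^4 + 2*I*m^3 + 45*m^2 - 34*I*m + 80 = (m - 5*I)*(m - 2*I)*(m + I)*(m + 8*I)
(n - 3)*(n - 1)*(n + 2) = n^3 - 2*n^2 - 5*n + 6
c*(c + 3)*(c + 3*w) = c^3 + 3*c^2*w + 3*c^2 + 9*c*w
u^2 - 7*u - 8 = (u - 8)*(u + 1)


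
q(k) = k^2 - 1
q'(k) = 2*k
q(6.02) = 35.24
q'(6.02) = 12.04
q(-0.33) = -0.89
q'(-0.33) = -0.66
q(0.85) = -0.28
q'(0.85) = 1.70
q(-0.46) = -0.79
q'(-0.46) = -0.92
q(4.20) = 16.64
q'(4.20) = 8.40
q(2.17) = 3.71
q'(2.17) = 4.34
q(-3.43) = 10.76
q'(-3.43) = -6.86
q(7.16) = 50.27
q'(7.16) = 14.32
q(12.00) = 143.00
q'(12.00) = 24.00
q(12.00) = 143.00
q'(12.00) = 24.00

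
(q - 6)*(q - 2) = q^2 - 8*q + 12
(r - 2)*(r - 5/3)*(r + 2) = r^3 - 5*r^2/3 - 4*r + 20/3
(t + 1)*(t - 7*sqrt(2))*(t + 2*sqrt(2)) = t^3 - 5*sqrt(2)*t^2 + t^2 - 28*t - 5*sqrt(2)*t - 28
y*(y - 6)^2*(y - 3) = y^4 - 15*y^3 + 72*y^2 - 108*y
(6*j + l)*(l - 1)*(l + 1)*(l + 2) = 6*j*l^3 + 12*j*l^2 - 6*j*l - 12*j + l^4 + 2*l^3 - l^2 - 2*l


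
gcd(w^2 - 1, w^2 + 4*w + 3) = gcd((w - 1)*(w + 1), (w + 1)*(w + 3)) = w + 1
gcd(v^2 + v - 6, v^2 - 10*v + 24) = 1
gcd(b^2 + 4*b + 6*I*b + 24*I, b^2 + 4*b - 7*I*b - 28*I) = b + 4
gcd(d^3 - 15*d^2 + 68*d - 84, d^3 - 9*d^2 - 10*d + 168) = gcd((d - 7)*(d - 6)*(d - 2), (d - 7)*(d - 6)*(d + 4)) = d^2 - 13*d + 42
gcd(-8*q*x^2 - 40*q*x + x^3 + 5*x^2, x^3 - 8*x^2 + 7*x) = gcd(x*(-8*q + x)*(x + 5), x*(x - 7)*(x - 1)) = x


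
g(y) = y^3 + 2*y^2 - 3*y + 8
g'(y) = 3*y^2 + 4*y - 3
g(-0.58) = 10.22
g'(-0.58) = -4.31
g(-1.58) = 13.79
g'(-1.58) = -1.83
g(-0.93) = 11.72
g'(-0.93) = -4.13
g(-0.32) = 9.13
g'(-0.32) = -3.97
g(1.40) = 10.46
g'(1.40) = 8.48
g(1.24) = 9.26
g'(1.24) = 6.57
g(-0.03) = 8.09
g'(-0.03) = -3.12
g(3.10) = 47.71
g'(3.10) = 38.23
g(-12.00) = -1396.00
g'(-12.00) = 381.00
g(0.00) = 8.00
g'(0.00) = -3.00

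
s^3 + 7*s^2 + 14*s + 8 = (s + 1)*(s + 2)*(s + 4)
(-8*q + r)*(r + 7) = -8*q*r - 56*q + r^2 + 7*r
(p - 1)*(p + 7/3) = p^2 + 4*p/3 - 7/3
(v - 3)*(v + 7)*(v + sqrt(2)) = v^3 + sqrt(2)*v^2 + 4*v^2 - 21*v + 4*sqrt(2)*v - 21*sqrt(2)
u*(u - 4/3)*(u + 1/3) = u^3 - u^2 - 4*u/9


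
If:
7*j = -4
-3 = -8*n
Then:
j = -4/7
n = 3/8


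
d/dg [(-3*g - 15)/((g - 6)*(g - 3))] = 3*(g^2 + 10*g - 63)/(g^4 - 18*g^3 + 117*g^2 - 324*g + 324)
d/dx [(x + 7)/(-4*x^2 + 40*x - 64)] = (-x^2 + 10*x + 2*(x - 5)*(x + 7) - 16)/(4*(x^2 - 10*x + 16)^2)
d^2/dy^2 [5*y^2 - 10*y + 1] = 10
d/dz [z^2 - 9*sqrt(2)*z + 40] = 2*z - 9*sqrt(2)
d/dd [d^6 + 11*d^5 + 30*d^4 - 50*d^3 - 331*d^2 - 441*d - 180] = 6*d^5 + 55*d^4 + 120*d^3 - 150*d^2 - 662*d - 441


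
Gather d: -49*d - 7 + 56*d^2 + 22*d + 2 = 56*d^2 - 27*d - 5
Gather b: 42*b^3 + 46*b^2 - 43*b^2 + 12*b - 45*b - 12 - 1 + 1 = 42*b^3 + 3*b^2 - 33*b - 12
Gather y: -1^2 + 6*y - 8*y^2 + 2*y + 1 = -8*y^2 + 8*y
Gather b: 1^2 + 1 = 2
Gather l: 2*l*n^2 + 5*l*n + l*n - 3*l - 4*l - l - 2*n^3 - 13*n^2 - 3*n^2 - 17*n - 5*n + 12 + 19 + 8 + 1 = l*(2*n^2 + 6*n - 8) - 2*n^3 - 16*n^2 - 22*n + 40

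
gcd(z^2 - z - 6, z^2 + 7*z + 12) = 1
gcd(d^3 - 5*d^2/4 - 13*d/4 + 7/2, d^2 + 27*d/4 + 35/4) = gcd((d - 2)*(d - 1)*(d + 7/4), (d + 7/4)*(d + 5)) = d + 7/4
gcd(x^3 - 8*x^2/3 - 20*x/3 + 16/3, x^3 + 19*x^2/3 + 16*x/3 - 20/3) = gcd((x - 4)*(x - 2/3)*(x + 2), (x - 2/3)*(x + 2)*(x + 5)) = x^2 + 4*x/3 - 4/3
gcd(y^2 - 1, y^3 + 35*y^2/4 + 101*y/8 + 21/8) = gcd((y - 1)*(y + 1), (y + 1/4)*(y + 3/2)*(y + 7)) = 1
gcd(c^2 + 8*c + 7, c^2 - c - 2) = c + 1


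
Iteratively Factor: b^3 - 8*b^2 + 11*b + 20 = (b - 5)*(b^2 - 3*b - 4) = (b - 5)*(b - 4)*(b + 1)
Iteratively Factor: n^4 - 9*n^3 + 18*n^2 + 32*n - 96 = (n + 2)*(n^3 - 11*n^2 + 40*n - 48) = (n - 4)*(n + 2)*(n^2 - 7*n + 12) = (n - 4)*(n - 3)*(n + 2)*(n - 4)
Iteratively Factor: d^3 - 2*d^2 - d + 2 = (d + 1)*(d^2 - 3*d + 2) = (d - 1)*(d + 1)*(d - 2)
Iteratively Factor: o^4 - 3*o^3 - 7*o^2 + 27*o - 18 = (o - 2)*(o^3 - o^2 - 9*o + 9) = (o - 2)*(o + 3)*(o^2 - 4*o + 3) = (o - 3)*(o - 2)*(o + 3)*(o - 1)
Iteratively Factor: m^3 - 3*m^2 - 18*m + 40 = (m - 2)*(m^2 - m - 20) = (m - 5)*(m - 2)*(m + 4)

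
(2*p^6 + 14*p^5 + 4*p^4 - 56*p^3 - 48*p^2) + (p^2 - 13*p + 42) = 2*p^6 + 14*p^5 + 4*p^4 - 56*p^3 - 47*p^2 - 13*p + 42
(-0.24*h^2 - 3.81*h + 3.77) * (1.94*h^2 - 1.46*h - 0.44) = -0.4656*h^4 - 7.041*h^3 + 12.982*h^2 - 3.8278*h - 1.6588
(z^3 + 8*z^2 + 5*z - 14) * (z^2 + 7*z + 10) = z^5 + 15*z^4 + 71*z^3 + 101*z^2 - 48*z - 140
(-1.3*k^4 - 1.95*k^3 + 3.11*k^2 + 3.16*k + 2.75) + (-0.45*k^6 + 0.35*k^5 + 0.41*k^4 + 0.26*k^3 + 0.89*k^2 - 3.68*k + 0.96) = -0.45*k^6 + 0.35*k^5 - 0.89*k^4 - 1.69*k^3 + 4.0*k^2 - 0.52*k + 3.71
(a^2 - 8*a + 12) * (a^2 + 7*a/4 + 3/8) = a^4 - 25*a^3/4 - 13*a^2/8 + 18*a + 9/2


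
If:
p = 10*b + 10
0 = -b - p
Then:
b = -10/11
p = 10/11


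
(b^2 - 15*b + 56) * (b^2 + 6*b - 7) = b^4 - 9*b^3 - 41*b^2 + 441*b - 392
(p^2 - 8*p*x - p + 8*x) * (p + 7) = p^3 - 8*p^2*x + 6*p^2 - 48*p*x - 7*p + 56*x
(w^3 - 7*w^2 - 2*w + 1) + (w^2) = w^3 - 6*w^2 - 2*w + 1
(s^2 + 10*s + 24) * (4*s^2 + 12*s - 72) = 4*s^4 + 52*s^3 + 144*s^2 - 432*s - 1728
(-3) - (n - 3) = -n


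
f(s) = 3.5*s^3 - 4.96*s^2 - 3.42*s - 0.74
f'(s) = 10.5*s^2 - 9.92*s - 3.42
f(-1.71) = -26.90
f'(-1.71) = 44.25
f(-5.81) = -834.73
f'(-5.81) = 408.65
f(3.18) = 50.78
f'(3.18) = 71.21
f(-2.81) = -107.95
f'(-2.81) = 107.36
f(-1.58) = -21.52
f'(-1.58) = 38.47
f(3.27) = 57.42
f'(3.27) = 76.42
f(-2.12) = -49.13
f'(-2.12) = 64.80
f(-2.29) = -60.95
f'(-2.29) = 74.36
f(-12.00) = -6721.94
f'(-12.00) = 1627.62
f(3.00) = 38.86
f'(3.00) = 61.32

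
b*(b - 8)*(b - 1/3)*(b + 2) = b^4 - 19*b^3/3 - 14*b^2 + 16*b/3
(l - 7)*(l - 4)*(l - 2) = l^3 - 13*l^2 + 50*l - 56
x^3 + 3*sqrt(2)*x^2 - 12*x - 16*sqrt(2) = (x - 2*sqrt(2))*(x + sqrt(2))*(x + 4*sqrt(2))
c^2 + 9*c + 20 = (c + 4)*(c + 5)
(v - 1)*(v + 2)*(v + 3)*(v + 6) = v^4 + 10*v^3 + 25*v^2 - 36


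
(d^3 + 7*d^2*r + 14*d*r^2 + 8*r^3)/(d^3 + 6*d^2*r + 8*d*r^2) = (d + r)/d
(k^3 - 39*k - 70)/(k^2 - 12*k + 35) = (k^2 + 7*k + 10)/(k - 5)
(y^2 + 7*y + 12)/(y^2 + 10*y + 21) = (y + 4)/(y + 7)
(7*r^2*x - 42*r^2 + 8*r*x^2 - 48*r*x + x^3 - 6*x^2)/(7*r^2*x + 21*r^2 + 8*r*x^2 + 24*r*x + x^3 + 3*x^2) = (x - 6)/(x + 3)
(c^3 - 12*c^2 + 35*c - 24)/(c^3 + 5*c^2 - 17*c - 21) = (c^2 - 9*c + 8)/(c^2 + 8*c + 7)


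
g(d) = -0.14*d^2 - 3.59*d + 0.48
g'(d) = -0.28*d - 3.59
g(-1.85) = 6.64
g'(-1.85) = -3.07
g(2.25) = -8.31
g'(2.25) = -4.22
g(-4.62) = 14.08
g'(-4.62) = -2.30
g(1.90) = -6.85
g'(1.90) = -4.12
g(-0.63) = 2.69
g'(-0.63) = -3.41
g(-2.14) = 7.52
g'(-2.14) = -2.99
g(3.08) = -11.91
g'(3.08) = -4.45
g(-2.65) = 9.01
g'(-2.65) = -2.85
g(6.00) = -26.10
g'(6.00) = -5.27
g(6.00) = -26.10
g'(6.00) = -5.27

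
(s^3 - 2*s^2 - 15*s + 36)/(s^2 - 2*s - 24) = (s^2 - 6*s + 9)/(s - 6)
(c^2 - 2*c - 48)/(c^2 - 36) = (c - 8)/(c - 6)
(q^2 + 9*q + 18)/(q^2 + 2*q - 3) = (q + 6)/(q - 1)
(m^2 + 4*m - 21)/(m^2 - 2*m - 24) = (-m^2 - 4*m + 21)/(-m^2 + 2*m + 24)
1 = 1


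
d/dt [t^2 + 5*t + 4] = 2*t + 5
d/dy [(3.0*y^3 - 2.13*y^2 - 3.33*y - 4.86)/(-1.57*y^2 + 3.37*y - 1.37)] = (-4.71*y^4 + 20.22*y^3 - 24.7362*y^2 - 9.4242*y + 20.9403)/(2.4649*y^4 - 10.5818*y^3 + 15.6587*y^2 - 9.2338*y + 1.8769)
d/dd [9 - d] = -1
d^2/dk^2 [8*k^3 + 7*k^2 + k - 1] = 48*k + 14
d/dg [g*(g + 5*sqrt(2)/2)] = 2*g + 5*sqrt(2)/2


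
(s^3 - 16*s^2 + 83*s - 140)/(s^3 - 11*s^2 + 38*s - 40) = (s - 7)/(s - 2)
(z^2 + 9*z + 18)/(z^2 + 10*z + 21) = (z + 6)/(z + 7)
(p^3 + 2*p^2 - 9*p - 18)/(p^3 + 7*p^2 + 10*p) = (p^2 - 9)/(p*(p + 5))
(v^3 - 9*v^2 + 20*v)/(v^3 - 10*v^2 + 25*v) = (v - 4)/(v - 5)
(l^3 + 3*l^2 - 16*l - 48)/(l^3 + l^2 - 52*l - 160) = (l^2 - l - 12)/(l^2 - 3*l - 40)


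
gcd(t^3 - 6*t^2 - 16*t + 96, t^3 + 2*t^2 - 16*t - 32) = t^2 - 16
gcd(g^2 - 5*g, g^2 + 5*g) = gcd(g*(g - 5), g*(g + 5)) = g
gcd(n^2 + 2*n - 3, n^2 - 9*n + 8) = n - 1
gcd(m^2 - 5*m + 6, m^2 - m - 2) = m - 2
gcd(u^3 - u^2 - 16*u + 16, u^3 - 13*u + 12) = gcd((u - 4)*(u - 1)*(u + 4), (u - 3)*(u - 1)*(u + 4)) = u^2 + 3*u - 4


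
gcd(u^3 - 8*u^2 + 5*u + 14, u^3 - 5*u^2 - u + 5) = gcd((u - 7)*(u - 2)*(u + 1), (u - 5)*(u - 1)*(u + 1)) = u + 1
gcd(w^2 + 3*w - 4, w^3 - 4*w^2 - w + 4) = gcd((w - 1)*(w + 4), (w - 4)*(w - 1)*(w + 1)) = w - 1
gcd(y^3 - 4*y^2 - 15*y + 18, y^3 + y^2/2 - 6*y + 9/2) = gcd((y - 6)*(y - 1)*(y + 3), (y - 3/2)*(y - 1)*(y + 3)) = y^2 + 2*y - 3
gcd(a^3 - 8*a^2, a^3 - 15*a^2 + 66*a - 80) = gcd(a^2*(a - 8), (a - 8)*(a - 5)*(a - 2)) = a - 8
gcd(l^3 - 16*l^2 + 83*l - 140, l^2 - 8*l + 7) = l - 7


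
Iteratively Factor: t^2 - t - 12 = (t - 4)*(t + 3)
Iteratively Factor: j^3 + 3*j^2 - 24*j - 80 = (j - 5)*(j^2 + 8*j + 16) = (j - 5)*(j + 4)*(j + 4)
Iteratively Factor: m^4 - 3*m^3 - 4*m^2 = (m)*(m^3 - 3*m^2 - 4*m) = m*(m + 1)*(m^2 - 4*m) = m*(m - 4)*(m + 1)*(m)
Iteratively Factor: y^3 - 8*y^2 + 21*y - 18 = (y - 3)*(y^2 - 5*y + 6) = (y - 3)*(y - 2)*(y - 3)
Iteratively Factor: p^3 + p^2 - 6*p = (p)*(p^2 + p - 6) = p*(p + 3)*(p - 2)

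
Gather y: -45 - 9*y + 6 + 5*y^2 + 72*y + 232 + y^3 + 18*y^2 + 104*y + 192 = y^3 + 23*y^2 + 167*y + 385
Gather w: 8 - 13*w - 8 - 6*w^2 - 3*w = -6*w^2 - 16*w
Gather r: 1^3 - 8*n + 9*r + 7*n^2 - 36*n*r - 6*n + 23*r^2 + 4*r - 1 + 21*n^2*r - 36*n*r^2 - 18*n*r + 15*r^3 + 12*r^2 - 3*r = 7*n^2 - 14*n + 15*r^3 + r^2*(35 - 36*n) + r*(21*n^2 - 54*n + 10)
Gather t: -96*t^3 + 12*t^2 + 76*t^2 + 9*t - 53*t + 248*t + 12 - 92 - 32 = -96*t^3 + 88*t^2 + 204*t - 112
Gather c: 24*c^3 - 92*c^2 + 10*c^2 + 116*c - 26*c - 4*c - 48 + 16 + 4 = 24*c^3 - 82*c^2 + 86*c - 28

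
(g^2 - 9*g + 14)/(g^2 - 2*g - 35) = (g - 2)/(g + 5)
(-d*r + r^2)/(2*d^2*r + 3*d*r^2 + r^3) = (-d + r)/(2*d^2 + 3*d*r + r^2)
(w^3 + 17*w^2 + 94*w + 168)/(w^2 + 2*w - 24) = (w^2 + 11*w + 28)/(w - 4)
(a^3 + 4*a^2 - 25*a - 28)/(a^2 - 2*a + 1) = (a^3 + 4*a^2 - 25*a - 28)/(a^2 - 2*a + 1)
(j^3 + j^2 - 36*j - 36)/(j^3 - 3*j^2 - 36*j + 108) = (j + 1)/(j - 3)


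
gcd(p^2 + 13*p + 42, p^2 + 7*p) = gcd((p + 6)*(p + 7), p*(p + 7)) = p + 7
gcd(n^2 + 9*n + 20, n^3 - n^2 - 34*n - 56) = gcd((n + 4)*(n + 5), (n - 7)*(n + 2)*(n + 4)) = n + 4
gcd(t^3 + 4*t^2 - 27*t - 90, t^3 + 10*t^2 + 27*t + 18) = t^2 + 9*t + 18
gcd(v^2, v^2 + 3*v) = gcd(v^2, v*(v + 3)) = v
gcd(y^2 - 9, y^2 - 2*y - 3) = y - 3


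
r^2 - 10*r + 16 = (r - 8)*(r - 2)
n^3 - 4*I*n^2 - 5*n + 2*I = (n - 2*I)*(n - I)^2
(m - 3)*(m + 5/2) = m^2 - m/2 - 15/2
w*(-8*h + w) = -8*h*w + w^2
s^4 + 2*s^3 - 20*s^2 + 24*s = s*(s - 2)^2*(s + 6)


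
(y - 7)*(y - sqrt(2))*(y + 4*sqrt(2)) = y^3 - 7*y^2 + 3*sqrt(2)*y^2 - 21*sqrt(2)*y - 8*y + 56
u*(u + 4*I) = u^2 + 4*I*u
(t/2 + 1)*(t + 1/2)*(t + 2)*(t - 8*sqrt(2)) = t^4/2 - 4*sqrt(2)*t^3 + 9*t^3/4 - 18*sqrt(2)*t^2 + 3*t^2 - 24*sqrt(2)*t + t - 8*sqrt(2)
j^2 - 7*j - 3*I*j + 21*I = (j - 7)*(j - 3*I)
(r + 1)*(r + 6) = r^2 + 7*r + 6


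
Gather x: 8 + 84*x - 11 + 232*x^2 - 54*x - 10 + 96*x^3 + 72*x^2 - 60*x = 96*x^3 + 304*x^2 - 30*x - 13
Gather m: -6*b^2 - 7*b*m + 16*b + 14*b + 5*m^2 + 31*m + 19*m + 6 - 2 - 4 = -6*b^2 + 30*b + 5*m^2 + m*(50 - 7*b)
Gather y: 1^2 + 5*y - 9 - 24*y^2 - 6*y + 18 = -24*y^2 - y + 10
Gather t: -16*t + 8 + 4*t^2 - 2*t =4*t^2 - 18*t + 8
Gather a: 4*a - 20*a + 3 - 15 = -16*a - 12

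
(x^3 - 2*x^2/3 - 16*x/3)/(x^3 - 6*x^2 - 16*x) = (x - 8/3)/(x - 8)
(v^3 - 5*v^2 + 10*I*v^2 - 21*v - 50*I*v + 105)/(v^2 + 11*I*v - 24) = (v^2 + v*(-5 + 7*I) - 35*I)/(v + 8*I)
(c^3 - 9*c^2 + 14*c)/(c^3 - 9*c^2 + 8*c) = (c^2 - 9*c + 14)/(c^2 - 9*c + 8)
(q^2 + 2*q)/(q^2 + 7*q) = (q + 2)/(q + 7)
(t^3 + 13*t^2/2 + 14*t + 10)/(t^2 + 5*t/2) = t + 4 + 4/t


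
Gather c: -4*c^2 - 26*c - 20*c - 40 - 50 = -4*c^2 - 46*c - 90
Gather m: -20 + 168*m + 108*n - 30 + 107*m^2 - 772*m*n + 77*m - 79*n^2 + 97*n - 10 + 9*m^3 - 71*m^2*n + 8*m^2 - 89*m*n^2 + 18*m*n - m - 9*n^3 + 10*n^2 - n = 9*m^3 + m^2*(115 - 71*n) + m*(-89*n^2 - 754*n + 244) - 9*n^3 - 69*n^2 + 204*n - 60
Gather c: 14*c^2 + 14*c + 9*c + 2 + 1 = 14*c^2 + 23*c + 3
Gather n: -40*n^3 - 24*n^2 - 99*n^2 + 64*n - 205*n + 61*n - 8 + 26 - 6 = -40*n^3 - 123*n^2 - 80*n + 12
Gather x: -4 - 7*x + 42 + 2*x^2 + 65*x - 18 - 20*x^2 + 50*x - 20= -18*x^2 + 108*x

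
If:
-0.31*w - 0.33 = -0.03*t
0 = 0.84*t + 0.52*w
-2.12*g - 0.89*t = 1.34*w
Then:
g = 0.37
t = 0.62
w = -1.00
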